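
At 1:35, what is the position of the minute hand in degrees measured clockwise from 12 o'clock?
The minute hand moves 6 degrees per minute.
At 1:35: 35 x 6 = 210 degrees

Final answer: 210 degrees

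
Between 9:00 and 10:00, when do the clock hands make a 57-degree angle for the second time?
At t minutes past 9:00, the hour hand is at 30 x 9 + 0.5t degrees and the minute hand is at 6t degrees.
The smaller angle between them is 57 degrees when |30H - 5.5t| = 57 or |30H - 5.5t| = 303.
With H = 9, solve 30 x 9 - 5.5t = +/- target for each target:
  t = (30 x 9 - 57) / 5.5 = 38.73
  t = (30 x 9 + 57) / 5.5 = 59.45
  t = (30 x 9 - 303) / 5.5 = -6 (outside (0, 60))
  t = (30 x 9 + 303) / 5.5 = 104.18 (outside (0, 60))
Valid solutions in (0, 60): {38.73, 59.45} minutes.
The second occurrence is t = 59.45 minutes.
The hands form a 57-degree angle at 59.45 minutes past 9:00.

Final answer: 59.45 minutes past 9:00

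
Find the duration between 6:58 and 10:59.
From 6:58 to 10:59:
(10 x 60 + 59) - (6 x 60 + 58) = 659 - 418 = 241 minutes
= 4 hours and 1 minute

Final answer: 4 hours and 1 minute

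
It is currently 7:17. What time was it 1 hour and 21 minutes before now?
Starting time: 7:17 = 437 total minutes past 12:00
Subtracting: 1 hour and 21 minutes = 81 minutes
437 - 81 = 356 minutes
= 5 hours and 56 minutes past 12:00 = 5:56

Final answer: 5:56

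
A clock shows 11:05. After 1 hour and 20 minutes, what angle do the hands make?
First find the time 1 hour and 20 minutes after 11:05.
Total minutes: 11 x 60 + 5 + 1 x 60 + 20 = 745.
745 mod 720 = 25 minutes = 12:25.
Now compute the angle at 12:25:
Hour hand: 0 x 30 + 25 x 0.5 = 12.5 degrees
Minute hand: 25 x 6 = 150 degrees
Difference: |12.5 - 150| = 137.5 degrees
The angle is 137.5 degrees

Final answer: 137.5 degrees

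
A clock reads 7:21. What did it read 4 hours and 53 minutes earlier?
Starting time: 7:21 = 441 total minutes past 12:00
Subtracting: 4 hours and 53 minutes = 293 minutes
441 - 293 = 148 minutes
= 2 hours and 28 minutes past 12:00 = 2:28

Final answer: 2:28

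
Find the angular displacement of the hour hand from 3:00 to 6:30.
The hour hand moves 0.5 degrees per minute.
Time elapsed: 6:30 - 3:00 = 210 minutes
Angular displacement: 210 x 0.5 = 105 degrees

Final answer: 105 degrees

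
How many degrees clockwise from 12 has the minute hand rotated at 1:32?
The minute hand moves 6 degrees per minute.
At 1:32: 32 x 6 = 192 degrees

Final answer: 192 degrees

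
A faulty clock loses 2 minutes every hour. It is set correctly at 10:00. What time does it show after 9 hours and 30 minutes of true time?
For every 60 true minutes, the faulty clock advances 60 - 2 = 58 minutes.
True elapsed: 9 hours and 30 minutes = 570 minutes.
Faulty clock advances: 570 x 58/60 = 551 minutes (drift: 19 minutes behind).
Shown time: 10:00 + 551 minutes = 7:11.

Final answer: 7:11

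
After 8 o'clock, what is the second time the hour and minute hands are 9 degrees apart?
At t minutes past 8:00, the hour hand is at 30 x 8 + 0.5t degrees and the minute hand is at 6t degrees.
The smaller angle between them is 9 degrees when |30H - 5.5t| = 9 or |30H - 5.5t| = 351.
With H = 8, solve 30 x 8 - 5.5t = +/- target for each target:
  t = (30 x 8 - 9) / 5.5 = 42
  t = (30 x 8 + 9) / 5.5 = 45.27
  t = (30 x 8 - 351) / 5.5 = -20.18 (outside (0, 60))
  t = (30 x 8 + 351) / 5.5 = 107.45 (outside (0, 60))
Valid solutions in (0, 60): {42, 45.27} minutes.
The second occurrence is t = 45.27 minutes.
The hands form a 9-degree angle at 45.27 minutes past 8:00.

Final answer: 45.27 minutes past 8:00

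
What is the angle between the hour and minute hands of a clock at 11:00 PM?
Hour hand position: 11 x 30 + 0 x 0.5 = 330 degrees
Minute hand position: 0 x 6 = 0 degrees
Difference: |330 - 0| = 330 degrees
Since 330 > 180, the smaller angle is 360 - 330 = 30 degrees

Final answer: 30 degrees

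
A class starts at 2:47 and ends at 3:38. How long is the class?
From 2:47 to 3:38:
(3 x 60 + 38) - (2 x 60 + 47) = 218 - 167 = 51 minutes
= 51 minutes

Final answer: 51 minutes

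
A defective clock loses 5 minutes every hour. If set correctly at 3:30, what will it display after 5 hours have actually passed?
For every 60 true minutes, the faulty clock advances 60 - 5 = 55 minutes.
True elapsed: 5 hours = 300 minutes.
Faulty clock advances: 300 x 55/60 = 275 minutes (drift: 25 minutes behind).
Shown time: 3:30 + 275 minutes = 8:05.

Final answer: 8:05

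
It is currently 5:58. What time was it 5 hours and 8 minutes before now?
Starting time: 5:58 = 358 total minutes past 12:00
Subtracting: 5 hours and 8 minutes = 308 minutes
358 - 308 = 50 minutes
= 50 minutes past 12:00 = 12:50

Final answer: 12:50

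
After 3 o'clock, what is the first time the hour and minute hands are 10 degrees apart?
At t minutes past 3:00, the hour hand is at 30 x 3 + 0.5t degrees and the minute hand is at 6t degrees.
The smaller angle between them is 10 degrees when |30H - 5.5t| = 10 or |30H - 5.5t| = 350.
With H = 3, solve 30 x 3 - 5.5t = +/- target for each target:
  t = (30 x 3 - 10) / 5.5 = 14.55
  t = (30 x 3 + 10) / 5.5 = 18.18
  t = (30 x 3 - 350) / 5.5 = -47.27 (outside (0, 60))
  t = (30 x 3 + 350) / 5.5 = 80 (outside (0, 60))
Valid solutions in (0, 60): {14.55, 18.18} minutes.
The first occurrence is t = 14.55 minutes.
The hands form a 10-degree angle at 14.55 minutes past 3:00.

Final answer: 14.55 minutes past 3:00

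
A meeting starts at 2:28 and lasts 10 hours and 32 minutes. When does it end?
Starting time: 2:28
Adding 32 minutes to 28 minutes: 28 + 32 = 60 minutes = 1 hour
Adding 10 hours: 2 + 10 + 1 (carry) = 13 - 12 = 1
Final time: 1:00

Final answer: 1:00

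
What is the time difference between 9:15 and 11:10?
From 9:15 to 11:10:
(11 x 60 + 10) - (9 x 60 + 15) = 670 - 555 = 115 minutes
= 1 hour and 55 minutes

Final answer: 1 hour and 55 minutes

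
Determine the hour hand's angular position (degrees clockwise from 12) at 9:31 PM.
The hour hand moves 30 degrees per hour and 0.5 degrees per minute.
At 9:31: (9) x 30 + 31 x 0.5 = 270 + 15.5 = 285.5 degrees

Final answer: 285.5 degrees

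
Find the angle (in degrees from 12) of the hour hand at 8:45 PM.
The hour hand moves 30 degrees per hour and 0.5 degrees per minute.
At 8:45: (8) x 30 + 45 x 0.5 = 240 + 22.5 = 262.5 degrees

Final answer: 262.5 degrees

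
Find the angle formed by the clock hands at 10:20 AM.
Hour hand position: 10 x 30 + 20 x 0.5 = 310 degrees
Minute hand position: 20 x 6 = 120 degrees
Difference: |310 - 120| = 190 degrees
Since 190 > 180, the smaller angle is 360 - 190 = 170 degrees

Final answer: 170 degrees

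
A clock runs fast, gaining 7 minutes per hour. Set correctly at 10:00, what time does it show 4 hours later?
For every 60 true minutes, the faulty clock advances 60 + 7 = 67 minutes.
True elapsed: 4 hours = 240 minutes.
Faulty clock advances: 240 x 67/60 = 268 minutes (drift: 28 minutes ahead).
Shown time: 10:00 + 268 minutes = 2:28.

Final answer: 2:28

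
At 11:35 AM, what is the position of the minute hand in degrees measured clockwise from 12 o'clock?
The minute hand moves 6 degrees per minute.
At 11:35: 35 x 6 = 210 degrees

Final answer: 210 degrees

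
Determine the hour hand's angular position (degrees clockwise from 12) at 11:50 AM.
The hour hand moves 30 degrees per hour and 0.5 degrees per minute.
At 11:50: (11) x 30 + 50 x 0.5 = 330 + 25 = 355 degrees

Final answer: 355 degrees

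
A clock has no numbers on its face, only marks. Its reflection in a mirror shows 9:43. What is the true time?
Reflection across the vertical (12-6) axis maps a hand at angle A degrees to (360 - A) degrees, which sends a reading of T minutes past 12:00 to (720 - T) minutes past 12:00.
Mirror reads 9:43 = 583 minutes past 12:00.
Actual time: (720 - 583) mod 720 = 137 minutes = 2:17.

Final answer: 2:17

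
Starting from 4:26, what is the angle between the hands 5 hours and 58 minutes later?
First find the time 5 hours and 58 minutes after 4:26.
Total minutes: 4 x 60 + 26 + 5 x 60 + 58 = 624.
624 mod 720 = 624 minutes = 10:24.
Now compute the angle at 10:24:
Hour hand: 10 x 30 + 24 x 0.5 = 312 degrees
Minute hand: 24 x 6 = 144 degrees
Difference: |312 - 144| = 168 degrees
The angle is 168 degrees

Final answer: 168 degrees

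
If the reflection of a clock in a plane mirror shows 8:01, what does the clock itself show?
Reflection across the vertical (12-6) axis maps a hand at angle A degrees to (360 - A) degrees, which sends a reading of T minutes past 12:00 to (720 - T) minutes past 12:00.
Mirror reads 8:01 = 481 minutes past 12:00.
Actual time: (720 - 481) mod 720 = 239 minutes = 3:59.

Final answer: 3:59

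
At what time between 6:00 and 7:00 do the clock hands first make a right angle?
At t minutes past 6:00, the hour hand is at 30 x 6 + 0.5t degrees and the minute hand is at 6t degrees.
The smaller angle between them is 90 degrees when |30H - 5.5t| = 90 or |30H - 5.5t| = 270.
With H = 6, solve 30 x 6 - 5.5t = +/- target for each target:
  t = (30 x 6 - 90) / 5.5 = 16.36
  t = (30 x 6 + 90) / 5.5 = 49.09
  t = (30 x 6 - 270) / 5.5 = -16.36 (outside (0, 60))
  t = (30 x 6 + 270) / 5.5 = 81.82 (outside (0, 60))
Valid solutions in (0, 60): {16.36, 49.09} minutes.
First occurrence: t = 16.36 minutes.
The hands are at right angles at 16.36 minutes past 6:00.

Final answer: 16.36 minutes past 6:00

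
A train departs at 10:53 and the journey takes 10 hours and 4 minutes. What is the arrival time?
Starting time: 10:53
Adding 4 minutes to 53 minutes: 53 + 4 = 57 minutes
Adding 10 hours: 10 + 10 = 20 - 12 = 8
Final time: 8:57

Final answer: 8:57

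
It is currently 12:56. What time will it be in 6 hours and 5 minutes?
Starting time: 12:56
Adding 5 minutes to 56 minutes: 56 + 5 = 61 minutes = 1 hour and 1 minute
Adding 6 hours: 12 + 6 + 1 (carry) = 19 - 12 = 7
Final time: 7:01

Final answer: 7:01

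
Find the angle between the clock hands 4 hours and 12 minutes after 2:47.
First find the time 4 hours and 12 minutes after 2:47.
Total minutes: 2 x 60 + 47 + 4 x 60 + 12 = 419.
419 mod 720 = 419 minutes = 6:59.
Now compute the angle at 6:59:
Hour hand: 6 x 30 + 59 x 0.5 = 209.5 degrees
Minute hand: 59 x 6 = 354 degrees
Difference: |209.5 - 354| = 144.5 degrees
The angle is 144.5 degrees

Final answer: 144.5 degrees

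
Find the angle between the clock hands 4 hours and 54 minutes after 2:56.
First find the time 4 hours and 54 minutes after 2:56.
Total minutes: 2 x 60 + 56 + 4 x 60 + 54 = 470.
470 mod 720 = 470 minutes = 7:50.
Now compute the angle at 7:50:
Hour hand: 7 x 30 + 50 x 0.5 = 235 degrees
Minute hand: 50 x 6 = 300 degrees
Difference: |235 - 300| = 65 degrees
The angle is 65 degrees

Final answer: 65 degrees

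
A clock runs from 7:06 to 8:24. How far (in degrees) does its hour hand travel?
The hour hand moves 0.5 degrees per minute.
Time elapsed: 8:24 - 7:06 = 78 minutes
Angular displacement: 78 x 0.5 = 39 degrees

Final answer: 39 degrees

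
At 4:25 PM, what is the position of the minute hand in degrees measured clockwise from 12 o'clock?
The minute hand moves 6 degrees per minute.
At 4:25: 25 x 6 = 150 degrees

Final answer: 150 degrees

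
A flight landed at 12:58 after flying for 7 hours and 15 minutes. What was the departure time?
Starting time: 12:58 = 58 total minutes past 12:00
Subtracting: 7 hours and 15 minutes = 435 minutes
58 - 435 = -377 (negative, add 12 hours = 720) = 343 minutes
= 5 hours and 43 minutes past 12:00 = 5:43

Final answer: 5:43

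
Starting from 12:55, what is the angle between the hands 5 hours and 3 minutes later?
First find the time 5 hours and 3 minutes after 12:55.
Total minutes: 12 x 60 + 55 + 5 x 60 + 3 = 1078.
1078 mod 720 = 358 minutes = 5:58.
Now compute the angle at 5:58:
Hour hand: 5 x 30 + 58 x 0.5 = 179 degrees
Minute hand: 58 x 6 = 348 degrees
Difference: |179 - 348| = 169 degrees
The angle is 169 degrees

Final answer: 169 degrees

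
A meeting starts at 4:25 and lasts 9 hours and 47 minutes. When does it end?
Starting time: 4:25
Adding 47 minutes to 25 minutes: 25 + 47 = 72 minutes = 1 hour and 12 minutes
Adding 9 hours: 4 + 9 + 1 (carry) = 14 - 12 = 2
Final time: 2:12

Final answer: 2:12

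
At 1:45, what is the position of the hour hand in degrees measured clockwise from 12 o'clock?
The hour hand moves 30 degrees per hour and 0.5 degrees per minute.
At 1:45: (1) x 30 + 45 x 0.5 = 30 + 22.5 = 52.5 degrees

Final answer: 52.5 degrees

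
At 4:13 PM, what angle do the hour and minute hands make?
Hour hand position: 4 x 30 + 13 x 0.5 = 126.5 degrees
Minute hand position: 13 x 6 = 78 degrees
Difference: |126.5 - 78| = 48.5 degrees
The angle between the hands is 48.5 degrees

Final answer: 48.5 degrees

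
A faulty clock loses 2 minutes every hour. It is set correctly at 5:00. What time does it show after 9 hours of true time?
For every 60 true minutes, the faulty clock advances 60 - 2 = 58 minutes.
True elapsed: 9 hours = 540 minutes.
Faulty clock advances: 540 x 58/60 = 522 minutes (drift: 18 minutes behind).
Shown time: 5:00 + 522 minutes = 1:42.

Final answer: 1:42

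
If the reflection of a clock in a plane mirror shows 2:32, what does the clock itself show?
Reflection across the vertical (12-6) axis maps a hand at angle A degrees to (360 - A) degrees, which sends a reading of T minutes past 12:00 to (720 - T) minutes past 12:00.
Mirror reads 2:32 = 152 minutes past 12:00.
Actual time: (720 - 152) mod 720 = 568 minutes = 9:28.

Final answer: 9:28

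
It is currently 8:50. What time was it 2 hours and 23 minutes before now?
Starting time: 8:50 = 530 total minutes past 12:00
Subtracting: 2 hours and 23 minutes = 143 minutes
530 - 143 = 387 minutes
= 6 hours and 27 minutes past 12:00 = 6:27

Final answer: 6:27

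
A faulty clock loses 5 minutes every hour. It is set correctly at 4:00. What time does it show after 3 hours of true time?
For every 60 true minutes, the faulty clock advances 60 - 5 = 55 minutes.
True elapsed: 3 hours = 180 minutes.
Faulty clock advances: 180 x 55/60 = 165 minutes (drift: 15 minutes behind).
Shown time: 4:00 + 165 minutes = 6:45.

Final answer: 6:45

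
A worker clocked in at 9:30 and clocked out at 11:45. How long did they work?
From 9:30 to 11:45:
(11 x 60 + 45) - (9 x 60 + 30) = 705 - 570 = 135 minutes
= 2 hours and 15 minutes

Final answer: 2 hours and 15 minutes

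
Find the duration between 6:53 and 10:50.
From 6:53 to 10:50:
(10 x 60 + 50) - (6 x 60 + 53) = 650 - 413 = 237 minutes
= 3 hours and 57 minutes

Final answer: 3 hours and 57 minutes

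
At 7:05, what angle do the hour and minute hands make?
Hour hand position: 7 x 30 + 5 x 0.5 = 212.5 degrees
Minute hand position: 5 x 6 = 30 degrees
Difference: |212.5 - 30| = 182.5 degrees
Since 182.5 > 180, the smaller angle is 360 - 182.5 = 177.5 degrees

Final answer: 177.5 degrees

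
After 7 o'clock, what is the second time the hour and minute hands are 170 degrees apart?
At t minutes past 7:00, the hour hand is at 30 x 7 + 0.5t degrees and the minute hand is at 6t degrees.
The smaller angle between them is 170 degrees when |30H - 5.5t| = 170 or |30H - 5.5t| = 190.
With H = 7, solve 30 x 7 - 5.5t = +/- target for each target:
  t = (30 x 7 - 170) / 5.5 = 7.27
  t = (30 x 7 + 170) / 5.5 = 69.09 (outside (0, 60))
  t = (30 x 7 - 190) / 5.5 = 3.64
  t = (30 x 7 + 190) / 5.5 = 72.73 (outside (0, 60))
Valid solutions in (0, 60): {3.64, 7.27} minutes.
The second occurrence is t = 7.27 minutes.
The hands form a 170-degree angle at 7.27 minutes past 7:00.

Final answer: 7.27 minutes past 7:00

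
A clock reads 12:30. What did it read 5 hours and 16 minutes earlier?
Starting time: 12:30 = 30 total minutes past 12:00
Subtracting: 5 hours and 16 minutes = 316 minutes
30 - 316 = -286 (negative, add 12 hours = 720) = 434 minutes
= 7 hours and 14 minutes past 12:00 = 7:14

Final answer: 7:14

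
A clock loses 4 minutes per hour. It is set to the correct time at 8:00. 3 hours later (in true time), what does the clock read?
For every 60 true minutes, the faulty clock advances 60 - 4 = 56 minutes.
True elapsed: 3 hours = 180 minutes.
Faulty clock advances: 180 x 56/60 = 168 minutes (drift: 12 minutes behind).
Shown time: 8:00 + 168 minutes = 10:48.

Final answer: 10:48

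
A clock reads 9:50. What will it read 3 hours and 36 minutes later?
Starting time: 9:50
Adding 36 minutes to 50 minutes: 50 + 36 = 86 minutes = 1 hour and 26 minutes
Adding 3 hours: 9 + 3 + 1 (carry) = 13 - 12 = 1
Final time: 1:26

Final answer: 1:26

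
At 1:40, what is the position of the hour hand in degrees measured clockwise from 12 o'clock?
The hour hand moves 30 degrees per hour and 0.5 degrees per minute.
At 1:40: (1) x 30 + 40 x 0.5 = 30 + 20 = 50 degrees

Final answer: 50 degrees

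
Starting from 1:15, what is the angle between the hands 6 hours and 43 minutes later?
First find the time 6 hours and 43 minutes after 1:15.
Total minutes: 1 x 60 + 15 + 6 x 60 + 43 = 478.
478 mod 720 = 478 minutes = 7:58.
Now compute the angle at 7:58:
Hour hand: 7 x 30 + 58 x 0.5 = 239 degrees
Minute hand: 58 x 6 = 348 degrees
Difference: |239 - 348| = 109 degrees
The angle is 109 degrees

Final answer: 109 degrees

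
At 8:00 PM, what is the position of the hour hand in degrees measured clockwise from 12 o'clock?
The hour hand moves 30 degrees per hour and 0.5 degrees per minute.
At 8:00: (8) x 30 + 0 x 0.5 = 240 + 0 = 240 degrees

Final answer: 240 degrees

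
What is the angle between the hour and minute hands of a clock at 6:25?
Hour hand position: 6 x 30 + 25 x 0.5 = 192.5 degrees
Minute hand position: 25 x 6 = 150 degrees
Difference: |192.5 - 150| = 42.5 degrees
The angle between the hands is 42.5 degrees

Final answer: 42.5 degrees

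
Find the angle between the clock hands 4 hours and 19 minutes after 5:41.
First find the time 4 hours and 19 minutes after 5:41.
Total minutes: 5 x 60 + 41 + 4 x 60 + 19 = 600.
600 mod 720 = 600 minutes = 10:00.
Now compute the angle at 10:00:
Hour hand: 10 x 30 + 0 x 0.5 = 300 degrees
Minute hand: 0 x 6 = 0 degrees
Difference: |300 - 0| = 300 degrees
Smaller angle: 360 - 300 = 60 degrees

Final answer: 60 degrees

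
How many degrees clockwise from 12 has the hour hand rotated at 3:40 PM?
The hour hand moves 30 degrees per hour and 0.5 degrees per minute.
At 3:40: (3) x 30 + 40 x 0.5 = 90 + 20 = 110 degrees

Final answer: 110 degrees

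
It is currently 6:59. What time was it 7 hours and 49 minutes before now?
Starting time: 6:59 = 419 total minutes past 12:00
Subtracting: 7 hours and 49 minutes = 469 minutes
419 - 469 = -50 (negative, add 12 hours = 720) = 670 minutes
= 11 hours and 10 minutes past 12:00 = 11:10

Final answer: 11:10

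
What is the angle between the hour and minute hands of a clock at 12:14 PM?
Hour hand position: 0 x 30 + 14 x 0.5 = 7 degrees
Minute hand position: 14 x 6 = 84 degrees
Difference: |7 - 84| = 77 degrees
The angle between the hands is 77 degrees

Final answer: 77 degrees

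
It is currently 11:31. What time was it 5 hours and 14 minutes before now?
Starting time: 11:31 = 691 total minutes past 12:00
Subtracting: 5 hours and 14 minutes = 314 minutes
691 - 314 = 377 minutes
= 6 hours and 17 minutes past 12:00 = 6:17

Final answer: 6:17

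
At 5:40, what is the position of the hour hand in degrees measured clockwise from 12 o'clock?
The hour hand moves 30 degrees per hour and 0.5 degrees per minute.
At 5:40: (5) x 30 + 40 x 0.5 = 150 + 20 = 170 degrees

Final answer: 170 degrees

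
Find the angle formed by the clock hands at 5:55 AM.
Hour hand position: 5 x 30 + 55 x 0.5 = 177.5 degrees
Minute hand position: 55 x 6 = 330 degrees
Difference: |177.5 - 330| = 152.5 degrees
The angle between the hands is 152.5 degrees

Final answer: 152.5 degrees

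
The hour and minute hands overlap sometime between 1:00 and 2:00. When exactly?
The minute hand gains 5.5 degrees per minute on the hour hand.
At 1:00, the hour hand is at 30 degrees and the minute hand is at 0 degrees.
The gap is 30 degrees. Time to close: 30/5.5 = 60 x 1/11 = 5.45 minutes.
The hands overlap at 5.45 minutes past 1:00.

Final answer: 5.45 minutes past 1:00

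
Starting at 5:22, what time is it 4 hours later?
Starting time: 5:22
Adding 0 minutes to 22 minutes: 22 + 0 = 22 minutes
Adding 4 hours: 5 + 4 = 9
Final time: 9:22

Final answer: 9:22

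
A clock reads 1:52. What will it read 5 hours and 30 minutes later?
Starting time: 1:52
Adding 30 minutes to 52 minutes: 52 + 30 = 82 minutes = 1 hour and 22 minutes
Adding 5 hours: 1 + 5 + 1 (carry) = 7
Final time: 7:22

Final answer: 7:22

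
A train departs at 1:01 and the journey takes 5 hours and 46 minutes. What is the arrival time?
Starting time: 1:01
Adding 46 minutes to 1 minute: 1 + 46 = 47 minutes
Adding 5 hours: 1 + 5 = 6
Final time: 6:47

Final answer: 6:47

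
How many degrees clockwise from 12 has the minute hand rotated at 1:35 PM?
The minute hand moves 6 degrees per minute.
At 1:35: 35 x 6 = 210 degrees

Final answer: 210 degrees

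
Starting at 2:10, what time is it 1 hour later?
Starting time: 2:10
Adding 0 minutes to 10 minutes: 10 + 0 = 10 minutes
Adding 1 hour: 2 + 1 = 3
Final time: 3:10

Final answer: 3:10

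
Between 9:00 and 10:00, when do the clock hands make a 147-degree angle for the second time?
At t minutes past 9:00, the hour hand is at 30 x 9 + 0.5t degrees and the minute hand is at 6t degrees.
The smaller angle between them is 147 degrees when |30H - 5.5t| = 147 or |30H - 5.5t| = 213.
With H = 9, solve 30 x 9 - 5.5t = +/- target for each target:
  t = (30 x 9 - 147) / 5.5 = 22.36
  t = (30 x 9 + 147) / 5.5 = 75.82 (outside (0, 60))
  t = (30 x 9 - 213) / 5.5 = 10.36
  t = (30 x 9 + 213) / 5.5 = 87.82 (outside (0, 60))
Valid solutions in (0, 60): {10.36, 22.36} minutes.
The second occurrence is t = 22.36 minutes.
The hands form a 147-degree angle at 22.36 minutes past 9:00.

Final answer: 22.36 minutes past 9:00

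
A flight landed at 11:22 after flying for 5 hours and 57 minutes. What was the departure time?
Starting time: 11:22 = 682 total minutes past 12:00
Subtracting: 5 hours and 57 minutes = 357 minutes
682 - 357 = 325 minutes
= 5 hours and 25 minutes past 12:00 = 5:25

Final answer: 5:25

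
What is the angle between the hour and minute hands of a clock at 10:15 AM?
Hour hand position: 10 x 30 + 15 x 0.5 = 307.5 degrees
Minute hand position: 15 x 6 = 90 degrees
Difference: |307.5 - 90| = 217.5 degrees
Since 217.5 > 180, the smaller angle is 360 - 217.5 = 142.5 degrees

Final answer: 142.5 degrees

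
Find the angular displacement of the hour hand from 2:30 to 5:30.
The hour hand moves 0.5 degrees per minute.
Time elapsed: 5:30 - 2:30 = 180 minutes
Angular displacement: 180 x 0.5 = 90 degrees

Final answer: 90 degrees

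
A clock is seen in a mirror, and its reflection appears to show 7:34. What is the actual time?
Reflection across the vertical (12-6) axis maps a hand at angle A degrees to (360 - A) degrees, which sends a reading of T minutes past 12:00 to (720 - T) minutes past 12:00.
Mirror reads 7:34 = 454 minutes past 12:00.
Actual time: (720 - 454) mod 720 = 266 minutes = 4:26.

Final answer: 4:26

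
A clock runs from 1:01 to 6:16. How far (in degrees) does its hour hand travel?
The hour hand moves 0.5 degrees per minute.
Time elapsed: 6:16 - 1:01 = 315 minutes
Angular displacement: 315 x 0.5 = 157.5 degrees

Final answer: 157.5 degrees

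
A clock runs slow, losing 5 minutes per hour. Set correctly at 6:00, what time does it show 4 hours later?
For every 60 true minutes, the faulty clock advances 60 - 5 = 55 minutes.
True elapsed: 4 hours = 240 minutes.
Faulty clock advances: 240 x 55/60 = 220 minutes (drift: 20 minutes behind).
Shown time: 6:00 + 220 minutes = 9:40.

Final answer: 9:40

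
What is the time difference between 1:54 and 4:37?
From 1:54 to 4:37:
(4 x 60 + 37) - (1 x 60 + 54) = 277 - 114 = 163 minutes
= 2 hours and 43 minutes

Final answer: 2 hours and 43 minutes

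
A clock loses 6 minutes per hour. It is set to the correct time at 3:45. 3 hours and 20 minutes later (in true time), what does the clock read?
For every 60 true minutes, the faulty clock advances 60 - 6 = 54 minutes.
True elapsed: 3 hours and 20 minutes = 200 minutes.
Faulty clock advances: 200 x 54/60 = 180 minutes (drift: 20 minutes behind).
Shown time: 3:45 + 180 minutes = 6:45.

Final answer: 6:45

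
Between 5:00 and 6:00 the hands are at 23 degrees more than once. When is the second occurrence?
At t minutes past 5:00, the hour hand is at 30 x 5 + 0.5t degrees and the minute hand is at 6t degrees.
The smaller angle between them is 23 degrees when |30H - 5.5t| = 23 or |30H - 5.5t| = 337.
With H = 5, solve 30 x 5 - 5.5t = +/- target for each target:
  t = (30 x 5 - 23) / 5.5 = 23.09
  t = (30 x 5 + 23) / 5.5 = 31.45
  t = (30 x 5 - 337) / 5.5 = -34 (outside (0, 60))
  t = (30 x 5 + 337) / 5.5 = 88.55 (outside (0, 60))
Valid solutions in (0, 60): {23.09, 31.45} minutes.
The second occurrence is t = 31.45 minutes.
The hands form a 23-degree angle at 31.45 minutes past 5:00.

Final answer: 31.45 minutes past 5:00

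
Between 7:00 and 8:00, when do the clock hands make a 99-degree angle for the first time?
At t minutes past 7:00, the hour hand is at 30 x 7 + 0.5t degrees and the minute hand is at 6t degrees.
The smaller angle between them is 99 degrees when |30H - 5.5t| = 99 or |30H - 5.5t| = 261.
With H = 7, solve 30 x 7 - 5.5t = +/- target for each target:
  t = (30 x 7 - 99) / 5.5 = 20.18
  t = (30 x 7 + 99) / 5.5 = 56.18
  t = (30 x 7 - 261) / 5.5 = -9.27 (outside (0, 60))
  t = (30 x 7 + 261) / 5.5 = 85.64 (outside (0, 60))
Valid solutions in (0, 60): {20.18, 56.18} minutes.
The first occurrence is t = 20.18 minutes.
The hands form a 99-degree angle at 20.18 minutes past 7:00.

Final answer: 20.18 minutes past 7:00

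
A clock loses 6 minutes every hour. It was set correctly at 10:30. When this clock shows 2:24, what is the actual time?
For every 60 true minutes, the faulty clock advances 54 minutes, so 1 faulty-clock minute corresponds to 60/54 true minutes.
From 10:30 to 2:24 on the faulty dial is 234 minutes.
True elapsed: 234 x 60/54 = 260 minutes = 4 hours and 20 minutes.
True time: 10:30 + 4 hours and 20 minutes = 2:50.

Final answer: 2:50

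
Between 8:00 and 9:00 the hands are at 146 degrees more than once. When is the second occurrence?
At t minutes past 8:00, the hour hand is at 30 x 8 + 0.5t degrees and the minute hand is at 6t degrees.
The smaller angle between them is 146 degrees when |30H - 5.5t| = 146 or |30H - 5.5t| = 214.
With H = 8, solve 30 x 8 - 5.5t = +/- target for each target:
  t = (30 x 8 - 146) / 5.5 = 17.09
  t = (30 x 8 + 146) / 5.5 = 70.18 (outside (0, 60))
  t = (30 x 8 - 214) / 5.5 = 4.73
  t = (30 x 8 + 214) / 5.5 = 82.55 (outside (0, 60))
Valid solutions in (0, 60): {4.73, 17.09} minutes.
The second occurrence is t = 17.09 minutes.
The hands form a 146-degree angle at 17.09 minutes past 8:00.

Final answer: 17.09 minutes past 8:00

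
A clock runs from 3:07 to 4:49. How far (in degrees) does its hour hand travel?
The hour hand moves 0.5 degrees per minute.
Time elapsed: 4:49 - 3:07 = 102 minutes
Angular displacement: 102 x 0.5 = 51 degrees

Final answer: 51 degrees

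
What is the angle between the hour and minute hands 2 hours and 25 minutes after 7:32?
First find the time 2 hours and 25 minutes after 7:32.
Total minutes: 7 x 60 + 32 + 2 x 60 + 25 = 597.
597 mod 720 = 597 minutes = 9:57.
Now compute the angle at 9:57:
Hour hand: 9 x 30 + 57 x 0.5 = 298.5 degrees
Minute hand: 57 x 6 = 342 degrees
Difference: |298.5 - 342| = 43.5 degrees
The angle is 43.5 degrees

Final answer: 43.5 degrees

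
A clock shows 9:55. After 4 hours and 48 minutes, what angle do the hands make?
First find the time 4 hours and 48 minutes after 9:55.
Total minutes: 9 x 60 + 55 + 4 x 60 + 48 = 883.
883 mod 720 = 163 minutes = 2:43.
Now compute the angle at 2:43:
Hour hand: 2 x 30 + 43 x 0.5 = 81.5 degrees
Minute hand: 43 x 6 = 258 degrees
Difference: |81.5 - 258| = 176.5 degrees
The angle is 176.5 degrees

Final answer: 176.5 degrees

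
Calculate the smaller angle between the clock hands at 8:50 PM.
Hour hand position: 8 x 30 + 50 x 0.5 = 265 degrees
Minute hand position: 50 x 6 = 300 degrees
Difference: |265 - 300| = 35 degrees
The angle between the hands is 35 degrees

Final answer: 35 degrees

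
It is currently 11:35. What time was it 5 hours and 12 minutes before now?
Starting time: 11:35 = 695 total minutes past 12:00
Subtracting: 5 hours and 12 minutes = 312 minutes
695 - 312 = 383 minutes
= 6 hours and 23 minutes past 12:00 = 6:23

Final answer: 6:23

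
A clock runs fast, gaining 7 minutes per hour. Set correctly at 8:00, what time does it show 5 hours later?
For every 60 true minutes, the faulty clock advances 60 + 7 = 67 minutes.
True elapsed: 5 hours = 300 minutes.
Faulty clock advances: 300 x 67/60 = 335 minutes (drift: 35 minutes ahead).
Shown time: 8:00 + 335 minutes = 1:35.

Final answer: 1:35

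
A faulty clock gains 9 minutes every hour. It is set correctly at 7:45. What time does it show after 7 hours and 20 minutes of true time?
For every 60 true minutes, the faulty clock advances 60 + 9 = 69 minutes.
True elapsed: 7 hours and 20 minutes = 440 minutes.
Faulty clock advances: 440 x 69/60 = 506 minutes (drift: 66 minutes ahead).
Shown time: 7:45 + 506 minutes = 4:11.

Final answer: 4:11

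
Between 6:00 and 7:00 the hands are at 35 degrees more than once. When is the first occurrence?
At t minutes past 6:00, the hour hand is at 30 x 6 + 0.5t degrees and the minute hand is at 6t degrees.
The smaller angle between them is 35 degrees when |30H - 5.5t| = 35 or |30H - 5.5t| = 325.
With H = 6, solve 30 x 6 - 5.5t = +/- target for each target:
  t = (30 x 6 - 35) / 5.5 = 26.36
  t = (30 x 6 + 35) / 5.5 = 39.09
  t = (30 x 6 - 325) / 5.5 = -26.36 (outside (0, 60))
  t = (30 x 6 + 325) / 5.5 = 91.82 (outside (0, 60))
Valid solutions in (0, 60): {26.36, 39.09} minutes.
The first occurrence is t = 26.36 minutes.
The hands form a 35-degree angle at 26.36 minutes past 6:00.

Final answer: 26.36 minutes past 6:00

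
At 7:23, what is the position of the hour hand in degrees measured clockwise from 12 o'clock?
The hour hand moves 30 degrees per hour and 0.5 degrees per minute.
At 7:23: (7) x 30 + 23 x 0.5 = 210 + 11.5 = 221.5 degrees

Final answer: 221.5 degrees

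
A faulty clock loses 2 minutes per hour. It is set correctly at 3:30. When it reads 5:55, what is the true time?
For every 60 true minutes, the faulty clock advances 58 minutes, so 1 faulty-clock minute corresponds to 60/58 true minutes.
From 3:30 to 5:55 on the faulty dial is 145 minutes.
True elapsed: 145 x 60/58 = 150 minutes = 2 hours and 30 minutes.
True time: 3:30 + 2 hours and 30 minutes = 6:00.

Final answer: 6:00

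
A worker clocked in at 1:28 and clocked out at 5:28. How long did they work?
From 1:28 to 5:28:
(5 x 60 + 28) - (1 x 60 + 28) = 328 - 88 = 240 minutes
= 4 hours

Final answer: 4 hours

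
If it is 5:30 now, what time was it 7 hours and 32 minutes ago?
Starting time: 5:30 = 330 total minutes past 12:00
Subtracting: 7 hours and 32 minutes = 452 minutes
330 - 452 = -122 (negative, add 12 hours = 720) = 598 minutes
= 9 hours and 58 minutes past 12:00 = 9:58

Final answer: 9:58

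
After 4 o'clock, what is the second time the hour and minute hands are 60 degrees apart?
At t minutes past 4:00, the hour hand is at 30 x 4 + 0.5t degrees and the minute hand is at 6t degrees.
The smaller angle between them is 60 degrees when |30H - 5.5t| = 60 or |30H - 5.5t| = 300.
With H = 4, solve 30 x 4 - 5.5t = +/- target for each target:
  t = (30 x 4 - 60) / 5.5 = 10.91
  t = (30 x 4 + 60) / 5.5 = 32.73
  t = (30 x 4 - 300) / 5.5 = -32.73 (outside (0, 60))
  t = (30 x 4 + 300) / 5.5 = 76.36 (outside (0, 60))
Valid solutions in (0, 60): {10.91, 32.73} minutes.
The second occurrence is t = 32.73 minutes.
The hands form a 60-degree angle at 32.73 minutes past 4:00.

Final answer: 32.73 minutes past 4:00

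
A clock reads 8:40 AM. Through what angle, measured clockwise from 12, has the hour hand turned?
The hour hand moves 30 degrees per hour and 0.5 degrees per minute.
At 8:40: (8) x 30 + 40 x 0.5 = 240 + 20 = 260 degrees

Final answer: 260 degrees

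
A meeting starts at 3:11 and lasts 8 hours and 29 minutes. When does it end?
Starting time: 3:11
Adding 29 minutes to 11 minutes: 11 + 29 = 40 minutes
Adding 8 hours: 3 + 8 = 11
Final time: 11:40

Final answer: 11:40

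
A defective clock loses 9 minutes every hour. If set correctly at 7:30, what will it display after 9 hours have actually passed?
For every 60 true minutes, the faulty clock advances 60 - 9 = 51 minutes.
True elapsed: 9 hours = 540 minutes.
Faulty clock advances: 540 x 51/60 = 459 minutes (drift: 81 minutes behind).
Shown time: 7:30 + 459 minutes = 3:09.

Final answer: 3:09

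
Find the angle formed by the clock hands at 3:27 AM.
Hour hand position: 3 x 30 + 27 x 0.5 = 103.5 degrees
Minute hand position: 27 x 6 = 162 degrees
Difference: |103.5 - 162| = 58.5 degrees
The angle between the hands is 58.5 degrees

Final answer: 58.5 degrees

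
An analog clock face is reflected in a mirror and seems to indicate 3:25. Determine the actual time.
Reflection across the vertical (12-6) axis maps a hand at angle A degrees to (360 - A) degrees, which sends a reading of T minutes past 12:00 to (720 - T) minutes past 12:00.
Mirror reads 3:25 = 205 minutes past 12:00.
Actual time: (720 - 205) mod 720 = 515 minutes = 8:35.

Final answer: 8:35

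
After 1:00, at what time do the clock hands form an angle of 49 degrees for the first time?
At t minutes past 1:00, the hour hand is at 30 x 1 + 0.5t degrees and the minute hand is at 6t degrees.
The smaller angle between them is 49 degrees when |30H - 5.5t| = 49 or |30H - 5.5t| = 311.
With H = 1, solve 30 x 1 - 5.5t = +/- target for each target:
  t = (30 x 1 - 49) / 5.5 = -3.45 (outside (0, 60))
  t = (30 x 1 + 49) / 5.5 = 14.36
  t = (30 x 1 - 311) / 5.5 = -51.09 (outside (0, 60))
  t = (30 x 1 + 311) / 5.5 = 62 (outside (0, 60))
Valid solutions in (0, 60): {14.36} minutes.
The first occurrence is t = 14.36 minutes.
The hands form a 49-degree angle at 14.36 minutes past 1:00.

Final answer: 14.36 minutes past 1:00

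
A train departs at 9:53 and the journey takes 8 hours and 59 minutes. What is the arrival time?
Starting time: 9:53
Adding 59 minutes to 53 minutes: 53 + 59 = 112 minutes = 1 hour and 52 minutes
Adding 8 hours: 9 + 8 + 1 (carry) = 18 - 12 = 6
Final time: 6:52

Final answer: 6:52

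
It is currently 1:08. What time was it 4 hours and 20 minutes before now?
Starting time: 1:08 = 68 total minutes past 12:00
Subtracting: 4 hours and 20 minutes = 260 minutes
68 - 260 = -192 (negative, add 12 hours = 720) = 528 minutes
= 8 hours and 48 minutes past 12:00 = 8:48

Final answer: 8:48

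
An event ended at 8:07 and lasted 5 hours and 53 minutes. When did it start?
Starting time: 8:07 = 487 total minutes past 12:00
Subtracting: 5 hours and 53 minutes = 353 minutes
487 - 353 = 134 minutes
= 2 hours and 14 minutes past 12:00 = 2:14

Final answer: 2:14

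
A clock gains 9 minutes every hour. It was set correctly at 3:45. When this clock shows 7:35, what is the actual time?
For every 60 true minutes, the faulty clock advances 69 minutes, so 1 faulty-clock minute corresponds to 60/69 true minutes.
From 3:45 to 7:35 on the faulty dial is 230 minutes.
True elapsed: 230 x 60/69 = 200 minutes = 3 hours and 20 minutes.
True time: 3:45 + 3 hours and 20 minutes = 7:05.

Final answer: 7:05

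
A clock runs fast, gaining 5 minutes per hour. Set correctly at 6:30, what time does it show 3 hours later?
For every 60 true minutes, the faulty clock advances 60 + 5 = 65 minutes.
True elapsed: 3 hours = 180 minutes.
Faulty clock advances: 180 x 65/60 = 195 minutes (drift: 15 minutes ahead).
Shown time: 6:30 + 195 minutes = 9:45.

Final answer: 9:45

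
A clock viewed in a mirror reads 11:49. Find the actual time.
Reflection across the vertical (12-6) axis maps a hand at angle A degrees to (360 - A) degrees, which sends a reading of T minutes past 12:00 to (720 - T) minutes past 12:00.
Mirror reads 11:49 = 709 minutes past 12:00.
Actual time: (720 - 709) mod 720 = 11 minutes = 12:11.

Final answer: 12:11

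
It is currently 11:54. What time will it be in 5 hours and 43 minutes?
Starting time: 11:54
Adding 43 minutes to 54 minutes: 54 + 43 = 97 minutes = 1 hour and 37 minutes
Adding 5 hours: 11 + 5 + 1 (carry) = 17 - 12 = 5
Final time: 5:37

Final answer: 5:37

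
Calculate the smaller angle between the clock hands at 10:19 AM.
Hour hand position: 10 x 30 + 19 x 0.5 = 309.5 degrees
Minute hand position: 19 x 6 = 114 degrees
Difference: |309.5 - 114| = 195.5 degrees
Since 195.5 > 180, the smaller angle is 360 - 195.5 = 164.5 degrees

Final answer: 164.5 degrees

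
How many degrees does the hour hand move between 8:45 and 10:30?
The hour hand moves 0.5 degrees per minute.
Time elapsed: 10:30 - 8:45 = 105 minutes
Angular displacement: 105 x 0.5 = 52.5 degrees

Final answer: 52.5 degrees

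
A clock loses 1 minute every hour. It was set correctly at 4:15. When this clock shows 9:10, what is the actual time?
For every 60 true minutes, the faulty clock advances 59 minutes, so 1 faulty-clock minute corresponds to 60/59 true minutes.
From 4:15 to 9:10 on the faulty dial is 295 minutes.
True elapsed: 295 x 60/59 = 300 minutes = 5 hours.
True time: 4:15 + 5 hours = 9:15.

Final answer: 9:15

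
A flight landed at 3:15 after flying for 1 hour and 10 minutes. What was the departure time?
Starting time: 3:15 = 195 total minutes past 12:00
Subtracting: 1 hour and 10 minutes = 70 minutes
195 - 70 = 125 minutes
= 2 hours and 5 minutes past 12:00 = 2:05

Final answer: 2:05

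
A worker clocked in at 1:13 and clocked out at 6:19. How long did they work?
From 1:13 to 6:19:
(6 x 60 + 19) - (1 x 60 + 13) = 379 - 73 = 306 minutes
= 5 hours and 6 minutes

Final answer: 5 hours and 6 minutes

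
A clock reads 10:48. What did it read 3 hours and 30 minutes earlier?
Starting time: 10:48 = 648 total minutes past 12:00
Subtracting: 3 hours and 30 minutes = 210 minutes
648 - 210 = 438 minutes
= 7 hours and 18 minutes past 12:00 = 7:18

Final answer: 7:18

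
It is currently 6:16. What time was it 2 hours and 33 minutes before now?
Starting time: 6:16 = 376 total minutes past 12:00
Subtracting: 2 hours and 33 minutes = 153 minutes
376 - 153 = 223 minutes
= 3 hours and 43 minutes past 12:00 = 3:43

Final answer: 3:43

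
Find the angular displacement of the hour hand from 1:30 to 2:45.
The hour hand moves 0.5 degrees per minute.
Time elapsed: 2:45 - 1:30 = 75 minutes
Angular displacement: 75 x 0.5 = 37.5 degrees

Final answer: 37.5 degrees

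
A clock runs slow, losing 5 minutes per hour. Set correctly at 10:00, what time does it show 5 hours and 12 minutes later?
For every 60 true minutes, the faulty clock advances 60 - 5 = 55 minutes.
True elapsed: 5 hours and 12 minutes = 312 minutes.
Faulty clock advances: 312 x 55/60 = 286 minutes (drift: 26 minutes behind).
Shown time: 10:00 + 286 minutes = 2:46.

Final answer: 2:46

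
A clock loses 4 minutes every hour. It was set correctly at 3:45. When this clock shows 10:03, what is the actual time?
For every 60 true minutes, the faulty clock advances 56 minutes, so 1 faulty-clock minute corresponds to 60/56 true minutes.
From 3:45 to 10:03 on the faulty dial is 378 minutes.
True elapsed: 378 x 60/56 = 405 minutes = 6 hours and 45 minutes.
True time: 3:45 + 6 hours and 45 minutes = 10:30.

Final answer: 10:30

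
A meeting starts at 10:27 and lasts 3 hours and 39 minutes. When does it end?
Starting time: 10:27
Adding 39 minutes to 27 minutes: 27 + 39 = 66 minutes = 1 hour and 6 minutes
Adding 3 hours: 10 + 3 + 1 (carry) = 14 - 12 = 2
Final time: 2:06

Final answer: 2:06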